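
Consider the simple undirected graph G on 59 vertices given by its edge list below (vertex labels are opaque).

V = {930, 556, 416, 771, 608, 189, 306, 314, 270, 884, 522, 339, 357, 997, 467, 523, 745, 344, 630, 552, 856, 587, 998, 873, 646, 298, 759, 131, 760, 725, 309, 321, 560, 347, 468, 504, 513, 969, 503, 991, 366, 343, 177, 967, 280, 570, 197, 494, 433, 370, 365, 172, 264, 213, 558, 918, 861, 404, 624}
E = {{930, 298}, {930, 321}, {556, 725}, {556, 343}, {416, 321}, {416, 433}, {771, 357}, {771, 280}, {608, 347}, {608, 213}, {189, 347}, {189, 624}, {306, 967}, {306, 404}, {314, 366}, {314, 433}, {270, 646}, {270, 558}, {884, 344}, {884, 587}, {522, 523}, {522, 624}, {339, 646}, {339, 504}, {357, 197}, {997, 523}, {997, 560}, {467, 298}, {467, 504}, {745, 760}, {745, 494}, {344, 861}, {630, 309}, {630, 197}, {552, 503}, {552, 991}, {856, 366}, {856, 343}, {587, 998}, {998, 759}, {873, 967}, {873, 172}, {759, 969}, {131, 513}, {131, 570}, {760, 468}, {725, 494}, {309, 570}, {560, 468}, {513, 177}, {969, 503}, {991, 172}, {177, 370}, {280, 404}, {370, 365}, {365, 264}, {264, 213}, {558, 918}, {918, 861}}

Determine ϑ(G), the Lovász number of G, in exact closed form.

59*cos(pi/59)/(cos(pi/59) + 1)

deg(343) = 2; N(343) = {556, 856}.
N(873) = {967, 172}, |N(873)| = 2.
N(624) = {189, 522}, |N(624)| = 2.
N(725) = {556, 494}, |N(725)| = 2.
G on 59 vertices is 2-regular; connected 2-regular on 59 ⇒ C_{59}.
spec(A) ≈ [2.0, 1.98867, 1.95481, 1.8988, 1.82127, 1.72311, 1.60542, 1.46955, 1.31702, 1.14957, 0.9691, 0.77765, 0.57738, 0.37058, 0.15957, -0.05324, -0.26545, -0.47465, -0.67848, -0.87461, -1.06084, -1.23505, -1.39526, -1.53967, -1.66663, -1.7747, -1.86267, -1.92954, -1.97454, -1.99717] (distinct, 5 d.p.).
With N=59: ϑ(G) = 59·(-(-1)*2*cos(pi/59))/(2−(-2*cos(pi/59))) = 59*cos(pi/59)/(cos(pi/59) + 1).
Numerically 29.47907994.
29 ≤ 59*cos(pi/59)/(cos(pi/59) + 1) ≤ 30: both strict.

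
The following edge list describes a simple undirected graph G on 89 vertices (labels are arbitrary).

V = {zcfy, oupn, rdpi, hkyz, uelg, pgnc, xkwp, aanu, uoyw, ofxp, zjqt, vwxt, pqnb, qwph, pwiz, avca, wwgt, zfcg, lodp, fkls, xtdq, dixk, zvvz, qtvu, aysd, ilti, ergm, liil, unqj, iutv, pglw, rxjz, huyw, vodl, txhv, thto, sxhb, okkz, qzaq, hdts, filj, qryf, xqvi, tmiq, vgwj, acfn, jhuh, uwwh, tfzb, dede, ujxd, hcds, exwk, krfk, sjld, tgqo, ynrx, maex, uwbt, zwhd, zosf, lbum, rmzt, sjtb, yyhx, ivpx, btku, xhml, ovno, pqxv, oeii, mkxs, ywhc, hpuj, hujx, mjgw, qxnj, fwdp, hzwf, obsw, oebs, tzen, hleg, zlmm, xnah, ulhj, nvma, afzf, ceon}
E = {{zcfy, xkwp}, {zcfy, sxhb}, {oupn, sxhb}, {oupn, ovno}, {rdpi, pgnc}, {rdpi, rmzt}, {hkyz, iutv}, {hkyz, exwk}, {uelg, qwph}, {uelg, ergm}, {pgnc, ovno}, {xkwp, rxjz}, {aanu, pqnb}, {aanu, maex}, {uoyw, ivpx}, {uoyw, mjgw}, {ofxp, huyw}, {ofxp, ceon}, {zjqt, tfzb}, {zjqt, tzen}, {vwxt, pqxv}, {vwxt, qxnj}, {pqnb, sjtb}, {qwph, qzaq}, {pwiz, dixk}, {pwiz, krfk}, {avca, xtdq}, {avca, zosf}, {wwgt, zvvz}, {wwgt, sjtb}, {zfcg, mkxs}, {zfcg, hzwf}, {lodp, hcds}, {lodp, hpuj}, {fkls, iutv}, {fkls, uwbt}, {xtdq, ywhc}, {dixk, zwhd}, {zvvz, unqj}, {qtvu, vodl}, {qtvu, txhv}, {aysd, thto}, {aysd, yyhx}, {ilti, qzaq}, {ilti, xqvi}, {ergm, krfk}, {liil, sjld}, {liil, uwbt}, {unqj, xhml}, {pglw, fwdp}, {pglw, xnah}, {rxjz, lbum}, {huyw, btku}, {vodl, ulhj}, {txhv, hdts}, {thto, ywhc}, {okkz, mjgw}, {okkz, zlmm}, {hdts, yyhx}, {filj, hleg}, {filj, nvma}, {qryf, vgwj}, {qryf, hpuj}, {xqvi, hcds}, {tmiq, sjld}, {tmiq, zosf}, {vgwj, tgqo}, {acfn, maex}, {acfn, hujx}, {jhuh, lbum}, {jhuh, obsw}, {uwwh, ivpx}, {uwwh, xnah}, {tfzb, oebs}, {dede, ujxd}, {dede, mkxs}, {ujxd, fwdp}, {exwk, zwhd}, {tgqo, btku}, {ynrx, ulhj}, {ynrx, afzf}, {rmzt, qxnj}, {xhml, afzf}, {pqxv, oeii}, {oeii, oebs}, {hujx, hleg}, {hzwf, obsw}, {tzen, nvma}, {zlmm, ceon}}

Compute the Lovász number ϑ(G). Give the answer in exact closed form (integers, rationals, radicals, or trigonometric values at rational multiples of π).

89*cos(pi/89)/(cos(pi/89) + 1)

Vertex lodp has 2 neighbors: hcds, hpuj.
N(zjqt) = {tfzb, tzen}, |N(zjqt)| = 2.
Vertex obsw has 2 neighbors: jhuh, hzwf.
deg(huyw) = 2; N(huyw) = {ofxp, btku}.
G on 89 vertices is 2-regular; connected 2-regular on 89 ⇒ C_{89}.
Distinct eigenvalues (to 3 d.p.): [2.0, 1.995, 1.98, 1.955, 1.921, 1.877, 1.823, 1.761, 1.689, 1.61, 1.522, 1.427, 1.324, 1.215, 1.1, 0.98, 0.854, 0.724, 0.591, 0.455, 0.316, 0.176, 0.035, -0.106, -0.246, -0.386, -0.523, -0.658, -0.79, -0.917, -1.04, -1.158, -1.27, -1.376, -1.475, -1.567, -1.651, -1.726, -1.793, -1.851, -1.9, -1.939, -1.969, -1.989, -1.999].
ϑ = −N·λ_min/(λ_max−λ_min) = −89·(-2*cos(pi/89))/(2−(-2*cos(pi/89))) = 89*cos(pi/89)/(cos(pi/89) + 1).
= 44.486135… (decimal).
α=44, χ(Ḡ)=45; ϑ=89*cos(pi/89)/(cos(pi/89) + 1) lies between (both strict).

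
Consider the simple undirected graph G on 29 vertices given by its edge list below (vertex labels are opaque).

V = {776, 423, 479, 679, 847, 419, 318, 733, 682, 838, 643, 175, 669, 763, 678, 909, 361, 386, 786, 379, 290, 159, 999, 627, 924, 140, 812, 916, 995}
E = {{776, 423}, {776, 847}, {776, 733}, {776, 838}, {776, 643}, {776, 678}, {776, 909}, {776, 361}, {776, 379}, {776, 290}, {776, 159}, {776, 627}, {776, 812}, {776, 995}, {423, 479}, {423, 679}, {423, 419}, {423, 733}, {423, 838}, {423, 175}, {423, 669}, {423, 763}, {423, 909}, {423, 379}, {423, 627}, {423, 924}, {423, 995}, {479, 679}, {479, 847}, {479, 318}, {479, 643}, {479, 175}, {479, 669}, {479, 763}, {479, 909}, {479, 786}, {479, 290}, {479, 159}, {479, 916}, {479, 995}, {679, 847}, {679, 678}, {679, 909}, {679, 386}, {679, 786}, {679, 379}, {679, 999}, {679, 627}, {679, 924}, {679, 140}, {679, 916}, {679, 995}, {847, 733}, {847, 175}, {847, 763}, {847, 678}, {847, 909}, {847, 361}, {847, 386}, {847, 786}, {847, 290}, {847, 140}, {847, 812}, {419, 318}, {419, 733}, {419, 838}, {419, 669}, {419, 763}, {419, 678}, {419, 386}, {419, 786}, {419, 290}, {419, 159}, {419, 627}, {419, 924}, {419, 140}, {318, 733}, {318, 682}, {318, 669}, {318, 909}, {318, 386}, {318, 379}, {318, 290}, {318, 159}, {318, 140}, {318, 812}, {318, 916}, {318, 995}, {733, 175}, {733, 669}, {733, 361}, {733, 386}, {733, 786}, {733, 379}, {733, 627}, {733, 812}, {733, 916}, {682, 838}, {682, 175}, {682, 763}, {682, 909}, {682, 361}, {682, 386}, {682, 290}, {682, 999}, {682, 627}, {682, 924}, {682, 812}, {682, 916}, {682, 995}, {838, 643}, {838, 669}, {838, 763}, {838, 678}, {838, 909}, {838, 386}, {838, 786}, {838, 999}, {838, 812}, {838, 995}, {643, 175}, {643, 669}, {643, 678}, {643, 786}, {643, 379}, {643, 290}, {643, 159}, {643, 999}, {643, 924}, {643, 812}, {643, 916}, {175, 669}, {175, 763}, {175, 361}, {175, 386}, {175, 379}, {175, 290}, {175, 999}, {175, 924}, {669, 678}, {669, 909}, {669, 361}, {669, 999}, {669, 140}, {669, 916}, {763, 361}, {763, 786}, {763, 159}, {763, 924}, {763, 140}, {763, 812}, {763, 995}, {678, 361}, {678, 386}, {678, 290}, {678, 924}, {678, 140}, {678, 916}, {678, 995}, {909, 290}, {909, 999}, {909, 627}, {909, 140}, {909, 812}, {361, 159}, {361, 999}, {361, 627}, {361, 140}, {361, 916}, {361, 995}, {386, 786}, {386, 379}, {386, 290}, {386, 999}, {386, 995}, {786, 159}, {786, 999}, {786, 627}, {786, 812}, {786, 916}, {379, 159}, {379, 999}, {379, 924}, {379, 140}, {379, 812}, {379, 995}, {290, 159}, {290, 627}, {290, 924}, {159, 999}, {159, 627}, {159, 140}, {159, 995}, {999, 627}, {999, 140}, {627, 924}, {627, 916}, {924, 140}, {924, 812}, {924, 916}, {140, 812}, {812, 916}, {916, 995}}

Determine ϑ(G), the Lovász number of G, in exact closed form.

deg(682) = 14; N(682) = {318, 838, 175, 763, 909, 361, 386, 290, 999, 627, 924, 812, 916, 995}.
deg(643) = 14; N(643) = {776, 479, 838, 175, 669, 678, 786, 379, 290, 159, 999, 924, 812, 916}.
Vertex 140 has 14 neighbors: 679, 847, 419, 318, 669, 763, 678, 909, 361, 379, 159, 999, 924, 812.
N(159) = {776, 479, 419, 318, 643, 763, 361, 786, 379, 290, 999, 627, 140, 995}, |N(159)| = 14.
G on 29 vertices is 14-regular; strongly regular (29,14,6,7).
Distinct eigenvalues (to 6 d.p.): [14.0, 2.192582, -3.192582].
Lovász: ϑ = −29(-sqrt(29)/2 - 1/2)/(14+-(-sqrt(29)/2 - 1/2)) = sqrt(29).
ϑ(G) ≈ 5.385164807.

sqrt(29)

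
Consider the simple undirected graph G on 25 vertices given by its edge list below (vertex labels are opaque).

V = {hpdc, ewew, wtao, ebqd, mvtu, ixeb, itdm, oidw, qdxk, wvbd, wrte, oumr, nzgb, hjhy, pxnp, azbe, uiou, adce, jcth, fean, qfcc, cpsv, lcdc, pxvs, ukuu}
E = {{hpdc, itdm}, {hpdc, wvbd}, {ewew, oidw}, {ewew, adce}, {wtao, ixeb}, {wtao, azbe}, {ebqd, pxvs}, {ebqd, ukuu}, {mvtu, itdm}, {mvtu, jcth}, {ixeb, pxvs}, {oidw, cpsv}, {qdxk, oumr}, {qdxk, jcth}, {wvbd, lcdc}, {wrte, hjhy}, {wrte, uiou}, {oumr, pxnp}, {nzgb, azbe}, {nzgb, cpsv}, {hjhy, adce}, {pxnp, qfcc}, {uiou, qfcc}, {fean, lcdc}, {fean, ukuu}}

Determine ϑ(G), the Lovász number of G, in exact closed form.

25*cos(pi/25)/(cos(pi/25) + 1)

N(qfcc) = {pxnp, uiou}, |N(qfcc)| = 2.
Vertex azbe has 2 neighbors: wtao, nzgb.
N(qdxk) = {oumr, jcth}, |N(qdxk)| = 2.
N(oidw) = {ewew, cpsv}, |N(oidw)| = 2.
2-regular, N=25; the odd cycle C_{25}.
Distinct eigenvalues (to 6 d.p.): [2.0, 1.937166, 1.752613, 1.457937, 1.071654, 0.618034, 0.125581, -0.374763, -0.851559, -1.274848, -1.618034, -1.859553, -1.984229].
With N=25: ϑ(G) = 25·(-(-1)*2*cos(pi/25))/(2−(-2*cos(pi/25))) = 25*cos(pi/25)/(cos(pi/25) + 1).
≈ 12.4505218 (to 7 d.p.).
Check 12 ≤ 25*cos(pi/25)/(cos(pi/25) + 1) ≤ 13: both strict.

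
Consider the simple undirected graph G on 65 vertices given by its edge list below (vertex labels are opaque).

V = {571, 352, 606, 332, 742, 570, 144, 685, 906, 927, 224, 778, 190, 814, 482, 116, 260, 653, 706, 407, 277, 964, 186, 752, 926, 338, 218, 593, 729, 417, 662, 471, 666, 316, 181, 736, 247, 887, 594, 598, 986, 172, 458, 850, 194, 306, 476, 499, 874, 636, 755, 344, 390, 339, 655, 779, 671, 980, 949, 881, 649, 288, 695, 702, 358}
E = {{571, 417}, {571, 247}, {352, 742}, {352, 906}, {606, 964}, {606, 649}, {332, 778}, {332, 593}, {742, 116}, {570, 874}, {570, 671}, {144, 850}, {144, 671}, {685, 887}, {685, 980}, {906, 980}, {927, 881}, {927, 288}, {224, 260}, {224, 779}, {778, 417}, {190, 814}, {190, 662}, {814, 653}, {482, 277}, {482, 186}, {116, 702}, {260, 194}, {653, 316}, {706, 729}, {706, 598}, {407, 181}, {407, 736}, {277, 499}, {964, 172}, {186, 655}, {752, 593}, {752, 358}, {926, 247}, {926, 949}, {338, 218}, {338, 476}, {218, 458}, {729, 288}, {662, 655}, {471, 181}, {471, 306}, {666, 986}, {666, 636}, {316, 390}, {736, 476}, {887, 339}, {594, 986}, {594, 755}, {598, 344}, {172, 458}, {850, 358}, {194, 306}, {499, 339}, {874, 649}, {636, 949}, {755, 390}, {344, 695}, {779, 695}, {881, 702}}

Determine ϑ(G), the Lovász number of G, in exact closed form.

Vertex 358 has 2 neighbors: 752, 850.
deg(593) = 2; N(593) = {332, 752}.
Vertex 927 has 2 neighbors: 881, 288.
deg(458) = 2; N(458) = {218, 172}.
deg(v) = 2 for all v (|V|=65); the odd cycle C_{65}.
Distinct eigenvalues (to 3 d.p.): [2.0, 1.991, 1.963, 1.916, 1.852, 1.771, 1.673, 1.559, 1.431, 1.29, 1.136, 0.972, 0.799, 0.618, 0.432, 0.241, 0.048, -0.145, -0.337, -0.525, -0.709, -0.886, -1.055, -1.214, -1.362, -1.497, -1.618, -1.724, -1.814, -1.887, -1.942, -1.979, -1.998].
λ_max=2, λ_min=-2*cos(pi/65); ϑ = −65·λ_min/(λ_max−λ_min) = 65*cos(pi/65)/(cos(pi/65) + 1).
Numerically 32.48101260.
Lovász sandwich 32 ≤ 65*cos(pi/65)/(cos(pi/65) + 1) ≤ 33: both strict.

65*cos(pi/65)/(cos(pi/65) + 1)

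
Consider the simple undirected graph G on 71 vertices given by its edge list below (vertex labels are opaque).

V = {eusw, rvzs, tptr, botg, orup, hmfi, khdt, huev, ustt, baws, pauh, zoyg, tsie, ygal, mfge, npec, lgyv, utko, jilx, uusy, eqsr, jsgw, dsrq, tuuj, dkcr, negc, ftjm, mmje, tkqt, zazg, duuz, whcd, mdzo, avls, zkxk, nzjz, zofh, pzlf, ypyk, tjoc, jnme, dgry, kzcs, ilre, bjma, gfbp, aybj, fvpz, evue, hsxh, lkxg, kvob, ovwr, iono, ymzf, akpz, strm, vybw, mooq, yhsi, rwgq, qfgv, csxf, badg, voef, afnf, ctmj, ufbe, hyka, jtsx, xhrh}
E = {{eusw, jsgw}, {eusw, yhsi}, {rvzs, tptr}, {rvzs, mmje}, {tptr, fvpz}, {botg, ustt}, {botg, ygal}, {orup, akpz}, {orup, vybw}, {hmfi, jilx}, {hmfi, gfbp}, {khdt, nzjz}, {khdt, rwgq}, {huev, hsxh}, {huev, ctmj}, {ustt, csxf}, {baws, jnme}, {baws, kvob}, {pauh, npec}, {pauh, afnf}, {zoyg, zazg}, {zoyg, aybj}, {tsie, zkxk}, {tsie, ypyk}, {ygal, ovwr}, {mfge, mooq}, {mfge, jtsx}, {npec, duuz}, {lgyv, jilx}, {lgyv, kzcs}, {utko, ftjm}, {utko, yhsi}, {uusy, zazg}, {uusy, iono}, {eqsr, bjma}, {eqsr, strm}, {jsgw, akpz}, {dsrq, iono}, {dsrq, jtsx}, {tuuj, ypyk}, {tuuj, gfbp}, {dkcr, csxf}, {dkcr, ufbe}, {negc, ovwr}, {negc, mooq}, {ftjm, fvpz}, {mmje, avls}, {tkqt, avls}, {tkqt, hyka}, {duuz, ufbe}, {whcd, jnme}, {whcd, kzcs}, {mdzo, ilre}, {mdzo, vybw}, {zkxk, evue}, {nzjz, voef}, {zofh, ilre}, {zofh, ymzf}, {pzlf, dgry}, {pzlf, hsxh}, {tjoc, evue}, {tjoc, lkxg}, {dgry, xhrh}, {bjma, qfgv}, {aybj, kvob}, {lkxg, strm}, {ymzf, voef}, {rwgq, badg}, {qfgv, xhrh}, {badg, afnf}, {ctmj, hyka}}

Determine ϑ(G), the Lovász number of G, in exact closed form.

deg(tjoc) = 2; N(tjoc) = {evue, lkxg}.
deg(ymzf) = 2; N(ymzf) = {zofh, voef}.
deg(ilre) = 2; N(ilre) = {mdzo, zofh}.
deg(jsgw) = 2; N(jsgw) = {eusw, akpz}.
Regular of degree 2 on 71 vertices: this is C_{71}, the 71-cycle.
The 36 distinct eigenvalues: [2.0, 1.992174, 1.968756, 1.92993, 1.876, 1.807387, 1.724629, 1.628374, 1.519374, 1.398483, 1.266648, 1.124899, 0.974346, 0.816167, 0.651601, 0.481935, 0.308498, 0.132646, -0.044244, -0.220788, -0.395604, -0.567324, -0.734603, -0.896134, -1.05065, -1.196945, -1.333871, -1.460358, -1.575416, -1.678144, -1.767738, -1.843498, -1.904829, -1.951253, -1.982405, -1.998042].
With N=71: ϑ(G) = 71·(-(-1)*2*cos(pi/71))/(2−(-2*cos(pi/71))) = 71*cos(pi/71)/(cos(pi/71) + 1).
≈ 35.48261826 (to 8 d.p.).
Check 35 ≤ 71*cos(pi/71)/(cos(pi/71) + 1) ≤ 36: both strict.

71*cos(pi/71)/(cos(pi/71) + 1)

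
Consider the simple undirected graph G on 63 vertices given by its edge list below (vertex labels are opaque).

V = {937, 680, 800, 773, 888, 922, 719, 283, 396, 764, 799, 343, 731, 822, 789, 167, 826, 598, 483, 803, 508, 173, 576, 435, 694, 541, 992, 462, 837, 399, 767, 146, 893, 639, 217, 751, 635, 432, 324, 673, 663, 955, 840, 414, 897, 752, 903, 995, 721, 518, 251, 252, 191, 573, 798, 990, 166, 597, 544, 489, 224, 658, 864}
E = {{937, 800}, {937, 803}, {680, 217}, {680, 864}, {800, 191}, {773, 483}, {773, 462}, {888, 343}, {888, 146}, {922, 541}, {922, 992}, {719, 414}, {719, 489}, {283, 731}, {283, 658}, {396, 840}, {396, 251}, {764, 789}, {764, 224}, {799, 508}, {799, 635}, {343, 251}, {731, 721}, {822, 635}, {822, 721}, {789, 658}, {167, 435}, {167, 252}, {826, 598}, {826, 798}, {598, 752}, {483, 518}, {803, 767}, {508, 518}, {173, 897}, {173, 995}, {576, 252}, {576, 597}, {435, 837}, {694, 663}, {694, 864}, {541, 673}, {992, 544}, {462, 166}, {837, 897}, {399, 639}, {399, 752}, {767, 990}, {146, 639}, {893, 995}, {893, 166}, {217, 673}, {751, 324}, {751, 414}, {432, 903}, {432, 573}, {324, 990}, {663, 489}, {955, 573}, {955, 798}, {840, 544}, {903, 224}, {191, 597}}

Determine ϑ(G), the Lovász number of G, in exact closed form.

63*cos(pi/63)/(cos(pi/63) + 1)

Vertex 573 has 2 neighbors: 432, 955.
N(803) = {937, 767}, |N(803)| = 2.
N(639) = {399, 146}, |N(639)| = 2.
deg(224) = 2; N(224) = {764, 903}.
Every vertex has degree 2 (N=63); a single 63-cycle (edge-transitive).
spec(A) ≈ [2.0, 1.99, 1.96, 1.911, 1.843, 1.756, 1.652, 1.532, 1.396, 1.247, 1.085, 0.912, 0.731, 0.542, 0.347, 0.149, -0.05, -0.249, -0.445, -0.637, -0.823, -1.0, -1.167, -1.323, -1.466, -1.594, -1.707, -1.802, -1.879, -1.938, -1.978, -1.998] (distinct, 3 d.p.).
λ_max=2, λ_min=-2*cos(pi/63); ϑ = −63·λ_min/(λ_max−λ_min) = 63*cos(pi/63)/(cos(pi/63) + 1).
ϑ(G) ≈ 31.480409.
Check 31 ≤ 63*cos(pi/63)/(cos(pi/63) + 1) ≤ 32: both strict.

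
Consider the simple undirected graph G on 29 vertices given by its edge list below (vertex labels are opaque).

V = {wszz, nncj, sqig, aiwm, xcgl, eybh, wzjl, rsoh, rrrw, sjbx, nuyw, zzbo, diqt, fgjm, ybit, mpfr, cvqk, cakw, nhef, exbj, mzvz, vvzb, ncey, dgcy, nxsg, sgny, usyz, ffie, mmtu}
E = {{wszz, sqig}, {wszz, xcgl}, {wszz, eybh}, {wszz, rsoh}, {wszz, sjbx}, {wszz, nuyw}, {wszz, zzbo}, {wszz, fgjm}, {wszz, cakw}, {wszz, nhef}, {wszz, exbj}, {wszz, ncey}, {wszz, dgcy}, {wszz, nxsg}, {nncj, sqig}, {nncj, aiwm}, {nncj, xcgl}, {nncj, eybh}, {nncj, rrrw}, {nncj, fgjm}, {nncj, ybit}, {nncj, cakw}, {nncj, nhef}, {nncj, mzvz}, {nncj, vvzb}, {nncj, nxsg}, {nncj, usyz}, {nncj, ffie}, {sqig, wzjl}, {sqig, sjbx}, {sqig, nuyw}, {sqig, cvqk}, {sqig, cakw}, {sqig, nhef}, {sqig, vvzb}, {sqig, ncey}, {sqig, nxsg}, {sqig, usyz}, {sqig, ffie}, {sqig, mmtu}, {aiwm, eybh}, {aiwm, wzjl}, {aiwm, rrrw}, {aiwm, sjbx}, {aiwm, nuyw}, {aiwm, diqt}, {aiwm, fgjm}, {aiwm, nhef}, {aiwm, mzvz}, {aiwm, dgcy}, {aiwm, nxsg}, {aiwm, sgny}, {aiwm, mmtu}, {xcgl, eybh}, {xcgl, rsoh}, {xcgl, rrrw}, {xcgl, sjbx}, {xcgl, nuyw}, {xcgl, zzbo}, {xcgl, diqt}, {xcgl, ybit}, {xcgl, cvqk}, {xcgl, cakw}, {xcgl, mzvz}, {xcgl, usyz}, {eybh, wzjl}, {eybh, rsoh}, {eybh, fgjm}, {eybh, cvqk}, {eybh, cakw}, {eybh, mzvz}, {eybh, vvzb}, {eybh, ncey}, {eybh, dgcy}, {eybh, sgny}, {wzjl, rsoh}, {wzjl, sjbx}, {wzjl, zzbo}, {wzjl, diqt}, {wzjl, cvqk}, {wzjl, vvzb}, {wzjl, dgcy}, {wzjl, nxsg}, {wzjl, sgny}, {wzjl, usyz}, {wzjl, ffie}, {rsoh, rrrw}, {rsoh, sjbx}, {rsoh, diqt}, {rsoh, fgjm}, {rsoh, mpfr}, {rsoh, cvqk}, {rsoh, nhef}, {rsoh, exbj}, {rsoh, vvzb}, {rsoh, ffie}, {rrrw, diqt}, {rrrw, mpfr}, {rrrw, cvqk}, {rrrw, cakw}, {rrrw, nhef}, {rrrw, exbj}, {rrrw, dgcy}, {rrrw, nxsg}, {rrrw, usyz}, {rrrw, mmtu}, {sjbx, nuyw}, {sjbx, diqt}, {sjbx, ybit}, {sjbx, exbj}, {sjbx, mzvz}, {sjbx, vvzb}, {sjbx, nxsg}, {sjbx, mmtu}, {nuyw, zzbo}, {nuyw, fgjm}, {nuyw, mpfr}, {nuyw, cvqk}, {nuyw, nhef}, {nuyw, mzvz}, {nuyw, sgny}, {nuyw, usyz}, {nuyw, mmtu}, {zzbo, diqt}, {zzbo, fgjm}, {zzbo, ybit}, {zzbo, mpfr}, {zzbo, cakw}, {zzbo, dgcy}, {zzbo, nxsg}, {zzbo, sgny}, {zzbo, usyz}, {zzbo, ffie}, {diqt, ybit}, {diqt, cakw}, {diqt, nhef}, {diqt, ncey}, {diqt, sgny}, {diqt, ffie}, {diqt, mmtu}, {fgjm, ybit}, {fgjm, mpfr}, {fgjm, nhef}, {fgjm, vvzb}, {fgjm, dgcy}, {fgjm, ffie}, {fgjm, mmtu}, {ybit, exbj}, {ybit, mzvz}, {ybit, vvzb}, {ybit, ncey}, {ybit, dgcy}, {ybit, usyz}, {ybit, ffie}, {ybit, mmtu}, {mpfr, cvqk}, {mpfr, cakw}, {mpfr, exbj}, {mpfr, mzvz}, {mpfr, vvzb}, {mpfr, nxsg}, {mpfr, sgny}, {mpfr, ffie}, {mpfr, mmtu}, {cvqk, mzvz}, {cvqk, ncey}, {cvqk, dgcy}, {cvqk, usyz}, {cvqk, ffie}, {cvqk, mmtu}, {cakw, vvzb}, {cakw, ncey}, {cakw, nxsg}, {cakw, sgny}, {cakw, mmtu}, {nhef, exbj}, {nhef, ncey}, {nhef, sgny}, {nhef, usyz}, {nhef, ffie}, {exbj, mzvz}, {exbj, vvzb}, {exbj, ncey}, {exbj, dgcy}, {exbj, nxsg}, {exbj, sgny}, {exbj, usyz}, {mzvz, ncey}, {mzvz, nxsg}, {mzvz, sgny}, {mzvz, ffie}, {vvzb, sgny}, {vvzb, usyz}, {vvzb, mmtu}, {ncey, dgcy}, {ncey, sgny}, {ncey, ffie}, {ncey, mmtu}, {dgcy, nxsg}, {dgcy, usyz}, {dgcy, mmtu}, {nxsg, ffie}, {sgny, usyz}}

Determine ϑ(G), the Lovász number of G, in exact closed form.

sqrt(29)

Vertex ffie has 14 neighbors: nncj, sqig, wzjl, rsoh, zzbo, diqt, fgjm, ybit, mpfr, cvqk, nhef, mzvz, ncey, nxsg.
deg(ncey) = 14; N(ncey) = {wszz, sqig, eybh, diqt, ybit, cvqk, cakw, nhef, exbj, mzvz, dgcy, sgny, ffie, mmtu}.
N(mpfr) = {rsoh, rrrw, nuyw, zzbo, fgjm, cvqk, cakw, exbj, mzvz, vvzb, nxsg, sgny, ffie, mmtu}, |N(mpfr)| = 14.
Vertex zzbo has 14 neighbors: wszz, xcgl, wzjl, nuyw, diqt, fgjm, ybit, mpfr, cakw, dgcy, nxsg, sgny, usyz, ffie.
29-vertex 14-regular graph: strongly regular (29,14,6,7).
Distinct eigenvalues (to 4 d.p.): [14.0, 2.1926, -3.1926].
ϑ = −N·λ_min/(λ_max−λ_min) = −29·(-sqrt(29)/2 - 1/2)/(14−(-sqrt(29)/2 - 1/2)) = sqrt(29).
Numerically 5.385164807.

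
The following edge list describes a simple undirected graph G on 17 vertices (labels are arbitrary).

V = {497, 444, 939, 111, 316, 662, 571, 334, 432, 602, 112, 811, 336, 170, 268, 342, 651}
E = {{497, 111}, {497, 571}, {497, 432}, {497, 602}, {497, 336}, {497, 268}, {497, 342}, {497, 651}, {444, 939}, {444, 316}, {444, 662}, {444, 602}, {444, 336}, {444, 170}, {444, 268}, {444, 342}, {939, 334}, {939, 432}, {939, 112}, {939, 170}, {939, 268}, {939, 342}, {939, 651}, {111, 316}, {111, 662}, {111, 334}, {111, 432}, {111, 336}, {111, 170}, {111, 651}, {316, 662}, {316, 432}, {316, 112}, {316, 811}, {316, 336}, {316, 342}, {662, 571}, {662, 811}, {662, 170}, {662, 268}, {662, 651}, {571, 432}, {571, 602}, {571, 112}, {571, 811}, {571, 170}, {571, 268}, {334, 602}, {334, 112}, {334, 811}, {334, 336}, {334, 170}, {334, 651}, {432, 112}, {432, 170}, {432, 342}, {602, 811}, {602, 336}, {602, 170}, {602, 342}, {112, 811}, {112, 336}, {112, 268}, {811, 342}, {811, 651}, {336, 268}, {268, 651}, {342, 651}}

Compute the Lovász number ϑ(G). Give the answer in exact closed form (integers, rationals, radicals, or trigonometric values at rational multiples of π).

Vertex 342 has 8 neighbors: 497, 444, 939, 316, 432, 602, 811, 651.
N(651) = {497, 939, 111, 662, 334, 811, 268, 342}, |N(651)| = 8.
Vertex 316 has 8 neighbors: 444, 111, 662, 432, 112, 811, 336, 342.
deg(336) = 8; N(336) = {497, 444, 111, 316, 334, 602, 112, 268}.
Regular of degree 8 on 17 vertices: SR(17,8,3,4) — a Paley graph.
spec(A) ≈ [8.0, 1.562, -2.562] (distinct, 3 d.p.).
−17·(-sqrt(17)/2 - 1/2) / ((8)−(-sqrt(17)/2 - 1/2)) = sqrt(17) = ϑ(G).
ϑ(G) ≈ 4.1231056.

sqrt(17)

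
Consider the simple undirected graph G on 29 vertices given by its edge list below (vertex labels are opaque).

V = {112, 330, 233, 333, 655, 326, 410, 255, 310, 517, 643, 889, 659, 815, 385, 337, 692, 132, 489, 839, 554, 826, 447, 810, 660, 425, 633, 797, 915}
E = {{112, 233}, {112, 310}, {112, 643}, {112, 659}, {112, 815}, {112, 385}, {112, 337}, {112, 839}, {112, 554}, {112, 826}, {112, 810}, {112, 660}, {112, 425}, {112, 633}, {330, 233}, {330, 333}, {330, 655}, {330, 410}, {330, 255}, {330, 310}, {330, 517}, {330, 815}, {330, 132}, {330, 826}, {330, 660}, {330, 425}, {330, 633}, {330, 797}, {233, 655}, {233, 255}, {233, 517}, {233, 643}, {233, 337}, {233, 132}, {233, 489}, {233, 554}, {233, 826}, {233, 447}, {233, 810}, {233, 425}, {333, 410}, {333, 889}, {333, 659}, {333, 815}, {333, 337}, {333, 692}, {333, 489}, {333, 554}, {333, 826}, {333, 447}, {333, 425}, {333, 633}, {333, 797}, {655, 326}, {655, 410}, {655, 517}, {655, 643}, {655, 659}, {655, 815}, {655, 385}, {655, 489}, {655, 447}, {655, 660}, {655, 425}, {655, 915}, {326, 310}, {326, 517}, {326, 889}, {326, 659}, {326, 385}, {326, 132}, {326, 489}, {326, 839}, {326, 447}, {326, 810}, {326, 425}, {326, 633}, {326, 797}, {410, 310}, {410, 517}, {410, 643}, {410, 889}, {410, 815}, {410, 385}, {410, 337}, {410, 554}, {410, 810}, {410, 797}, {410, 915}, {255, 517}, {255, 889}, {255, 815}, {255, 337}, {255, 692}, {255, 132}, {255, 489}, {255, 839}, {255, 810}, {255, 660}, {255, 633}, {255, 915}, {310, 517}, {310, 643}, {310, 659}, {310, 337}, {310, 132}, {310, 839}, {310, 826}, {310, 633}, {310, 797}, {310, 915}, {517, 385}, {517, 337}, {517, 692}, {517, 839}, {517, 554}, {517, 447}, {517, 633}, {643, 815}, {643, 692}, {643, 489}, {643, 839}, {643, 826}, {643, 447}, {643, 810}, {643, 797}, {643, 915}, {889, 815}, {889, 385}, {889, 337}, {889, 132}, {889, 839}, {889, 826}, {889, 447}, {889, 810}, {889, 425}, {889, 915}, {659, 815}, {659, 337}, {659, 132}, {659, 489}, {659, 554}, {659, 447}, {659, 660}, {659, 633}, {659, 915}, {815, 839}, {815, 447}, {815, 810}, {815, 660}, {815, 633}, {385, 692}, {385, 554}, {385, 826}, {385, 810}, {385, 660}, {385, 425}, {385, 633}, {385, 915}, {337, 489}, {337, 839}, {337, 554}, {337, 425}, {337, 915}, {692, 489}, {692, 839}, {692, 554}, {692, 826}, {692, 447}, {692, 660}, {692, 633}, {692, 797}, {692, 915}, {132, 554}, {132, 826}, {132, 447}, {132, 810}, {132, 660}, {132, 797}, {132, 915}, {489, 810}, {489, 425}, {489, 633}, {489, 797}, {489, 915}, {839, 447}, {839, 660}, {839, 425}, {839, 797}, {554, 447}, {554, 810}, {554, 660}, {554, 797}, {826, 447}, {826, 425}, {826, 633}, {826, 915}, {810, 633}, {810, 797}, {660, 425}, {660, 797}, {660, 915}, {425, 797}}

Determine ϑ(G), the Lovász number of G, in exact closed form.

sqrt(29)

Vertex 797 has 14 neighbors: 330, 333, 326, 410, 310, 643, 692, 132, 489, 839, 554, 810, 660, 425.
deg(810) = 14; N(810) = {112, 233, 326, 410, 255, 643, 889, 815, 385, 132, 489, 554, 633, 797}.
deg(132) = 14; N(132) = {330, 233, 326, 255, 310, 889, 659, 554, 826, 447, 810, 660, 797, 915}.
deg(333) = 14; N(333) = {330, 410, 889, 659, 815, 337, 692, 489, 554, 826, 447, 425, 633, 797}.
deg(v) = 14 for all v (|V|=29); strongly regular (29,14,6,7).
spec(A) ≈ [14.0, 2.1926, -3.1926] (distinct, 4 d.p.).
λ_max=14, λ_min=-sqrt(29)/2 - 1/2; ϑ = −29·λ_min/(λ_max−λ_min) = sqrt(29).
Numerically 5.38516481.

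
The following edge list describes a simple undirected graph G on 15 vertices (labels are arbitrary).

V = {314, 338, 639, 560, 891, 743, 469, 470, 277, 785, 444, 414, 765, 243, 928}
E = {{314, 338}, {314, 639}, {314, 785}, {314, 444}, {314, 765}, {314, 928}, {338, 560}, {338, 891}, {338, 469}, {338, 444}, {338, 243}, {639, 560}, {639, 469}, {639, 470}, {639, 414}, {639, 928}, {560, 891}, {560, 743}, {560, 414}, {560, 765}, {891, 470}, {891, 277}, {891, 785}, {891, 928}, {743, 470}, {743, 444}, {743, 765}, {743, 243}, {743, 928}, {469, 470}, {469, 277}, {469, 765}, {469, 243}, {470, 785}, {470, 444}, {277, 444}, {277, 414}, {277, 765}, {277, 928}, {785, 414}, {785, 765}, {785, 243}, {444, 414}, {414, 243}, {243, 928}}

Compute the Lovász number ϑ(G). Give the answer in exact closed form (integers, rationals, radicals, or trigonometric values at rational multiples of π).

5

deg(785) = 6; N(785) = {314, 891, 470, 414, 765, 243}.
N(743) = {560, 470, 444, 765, 243, 928}, |N(743)| = 6.
deg(444) = 6; N(444) = {314, 338, 743, 470, 277, 414}.
Vertex 639 has 6 neighbors: 314, 560, 469, 470, 414, 928.
Regular of degree 6 on 15 vertices: this is K(6,2), the Kneser graph.
Distinct eigenvalues (to 5 d.p.): [6.0, 1.0, -3.0].
Lovász: ϑ = −15(-3)/(6+-1*(-3)) = 5.
≈ 5.000000000 (to 9 d.p.).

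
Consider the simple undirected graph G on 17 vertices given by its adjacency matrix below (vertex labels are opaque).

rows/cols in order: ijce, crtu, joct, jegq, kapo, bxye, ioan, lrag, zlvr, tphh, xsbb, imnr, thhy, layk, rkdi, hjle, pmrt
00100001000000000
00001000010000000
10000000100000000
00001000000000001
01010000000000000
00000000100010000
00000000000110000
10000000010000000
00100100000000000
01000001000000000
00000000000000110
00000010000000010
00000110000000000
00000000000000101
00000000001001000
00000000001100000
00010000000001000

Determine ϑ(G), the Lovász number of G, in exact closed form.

Vertex ijce has 2 neighbors: joct, lrag.
deg(pmrt) = 2; N(pmrt) = {jegq, layk}.
deg(joct) = 2; N(joct) = {ijce, zlvr}.
Vertex ioan has 2 neighbors: imnr, thhy.
Every vertex has degree 2 (N=17); this is C_{17}, the 17-cycle.
The 9 distinct eigenvalues: [2.0, 1.86494, 1.47802, 0.89148, 0.18454, -0.54733, -1.20527, -1.70043, -1.96595].
Lovász (edge-transitive): ϑ = −17·(-2*cos(pi/17))/((2)−(-2*cos(pi/17))) = 17*cos(pi/17)/(cos(pi/17) + 1).
= 8.42701… (decimal).
α=8, χ(Ḡ)=9; ϑ=17*cos(pi/17)/(cos(pi/17) + 1) lies between (both strict).

17*cos(pi/17)/(cos(pi/17) + 1)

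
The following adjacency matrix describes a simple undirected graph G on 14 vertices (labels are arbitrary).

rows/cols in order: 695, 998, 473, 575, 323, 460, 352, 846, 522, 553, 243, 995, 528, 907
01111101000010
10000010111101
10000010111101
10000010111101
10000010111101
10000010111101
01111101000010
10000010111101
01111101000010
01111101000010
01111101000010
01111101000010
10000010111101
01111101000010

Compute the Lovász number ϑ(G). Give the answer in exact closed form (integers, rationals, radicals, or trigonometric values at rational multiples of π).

deg(352) = 7; N(352) = {998, 473, 575, 323, 460, 846, 528}.
deg(528) = 7; N(528) = {695, 352, 522, 553, 243, 995, 907}.
Vertex 460 has 7 neighbors: 695, 352, 522, 553, 243, 995, 907.
deg(995) = 7; N(995) = {998, 473, 575, 323, 460, 846, 528}.
Complete 2-partite, parts [7, 7]: perfect, ϑ = α = 7.
Numerically 7.0000000.
Sandwich: α(G)=7 ≤ ϑ(G)=7 ≤ χ(Ḡ)=7 (collapsed).

7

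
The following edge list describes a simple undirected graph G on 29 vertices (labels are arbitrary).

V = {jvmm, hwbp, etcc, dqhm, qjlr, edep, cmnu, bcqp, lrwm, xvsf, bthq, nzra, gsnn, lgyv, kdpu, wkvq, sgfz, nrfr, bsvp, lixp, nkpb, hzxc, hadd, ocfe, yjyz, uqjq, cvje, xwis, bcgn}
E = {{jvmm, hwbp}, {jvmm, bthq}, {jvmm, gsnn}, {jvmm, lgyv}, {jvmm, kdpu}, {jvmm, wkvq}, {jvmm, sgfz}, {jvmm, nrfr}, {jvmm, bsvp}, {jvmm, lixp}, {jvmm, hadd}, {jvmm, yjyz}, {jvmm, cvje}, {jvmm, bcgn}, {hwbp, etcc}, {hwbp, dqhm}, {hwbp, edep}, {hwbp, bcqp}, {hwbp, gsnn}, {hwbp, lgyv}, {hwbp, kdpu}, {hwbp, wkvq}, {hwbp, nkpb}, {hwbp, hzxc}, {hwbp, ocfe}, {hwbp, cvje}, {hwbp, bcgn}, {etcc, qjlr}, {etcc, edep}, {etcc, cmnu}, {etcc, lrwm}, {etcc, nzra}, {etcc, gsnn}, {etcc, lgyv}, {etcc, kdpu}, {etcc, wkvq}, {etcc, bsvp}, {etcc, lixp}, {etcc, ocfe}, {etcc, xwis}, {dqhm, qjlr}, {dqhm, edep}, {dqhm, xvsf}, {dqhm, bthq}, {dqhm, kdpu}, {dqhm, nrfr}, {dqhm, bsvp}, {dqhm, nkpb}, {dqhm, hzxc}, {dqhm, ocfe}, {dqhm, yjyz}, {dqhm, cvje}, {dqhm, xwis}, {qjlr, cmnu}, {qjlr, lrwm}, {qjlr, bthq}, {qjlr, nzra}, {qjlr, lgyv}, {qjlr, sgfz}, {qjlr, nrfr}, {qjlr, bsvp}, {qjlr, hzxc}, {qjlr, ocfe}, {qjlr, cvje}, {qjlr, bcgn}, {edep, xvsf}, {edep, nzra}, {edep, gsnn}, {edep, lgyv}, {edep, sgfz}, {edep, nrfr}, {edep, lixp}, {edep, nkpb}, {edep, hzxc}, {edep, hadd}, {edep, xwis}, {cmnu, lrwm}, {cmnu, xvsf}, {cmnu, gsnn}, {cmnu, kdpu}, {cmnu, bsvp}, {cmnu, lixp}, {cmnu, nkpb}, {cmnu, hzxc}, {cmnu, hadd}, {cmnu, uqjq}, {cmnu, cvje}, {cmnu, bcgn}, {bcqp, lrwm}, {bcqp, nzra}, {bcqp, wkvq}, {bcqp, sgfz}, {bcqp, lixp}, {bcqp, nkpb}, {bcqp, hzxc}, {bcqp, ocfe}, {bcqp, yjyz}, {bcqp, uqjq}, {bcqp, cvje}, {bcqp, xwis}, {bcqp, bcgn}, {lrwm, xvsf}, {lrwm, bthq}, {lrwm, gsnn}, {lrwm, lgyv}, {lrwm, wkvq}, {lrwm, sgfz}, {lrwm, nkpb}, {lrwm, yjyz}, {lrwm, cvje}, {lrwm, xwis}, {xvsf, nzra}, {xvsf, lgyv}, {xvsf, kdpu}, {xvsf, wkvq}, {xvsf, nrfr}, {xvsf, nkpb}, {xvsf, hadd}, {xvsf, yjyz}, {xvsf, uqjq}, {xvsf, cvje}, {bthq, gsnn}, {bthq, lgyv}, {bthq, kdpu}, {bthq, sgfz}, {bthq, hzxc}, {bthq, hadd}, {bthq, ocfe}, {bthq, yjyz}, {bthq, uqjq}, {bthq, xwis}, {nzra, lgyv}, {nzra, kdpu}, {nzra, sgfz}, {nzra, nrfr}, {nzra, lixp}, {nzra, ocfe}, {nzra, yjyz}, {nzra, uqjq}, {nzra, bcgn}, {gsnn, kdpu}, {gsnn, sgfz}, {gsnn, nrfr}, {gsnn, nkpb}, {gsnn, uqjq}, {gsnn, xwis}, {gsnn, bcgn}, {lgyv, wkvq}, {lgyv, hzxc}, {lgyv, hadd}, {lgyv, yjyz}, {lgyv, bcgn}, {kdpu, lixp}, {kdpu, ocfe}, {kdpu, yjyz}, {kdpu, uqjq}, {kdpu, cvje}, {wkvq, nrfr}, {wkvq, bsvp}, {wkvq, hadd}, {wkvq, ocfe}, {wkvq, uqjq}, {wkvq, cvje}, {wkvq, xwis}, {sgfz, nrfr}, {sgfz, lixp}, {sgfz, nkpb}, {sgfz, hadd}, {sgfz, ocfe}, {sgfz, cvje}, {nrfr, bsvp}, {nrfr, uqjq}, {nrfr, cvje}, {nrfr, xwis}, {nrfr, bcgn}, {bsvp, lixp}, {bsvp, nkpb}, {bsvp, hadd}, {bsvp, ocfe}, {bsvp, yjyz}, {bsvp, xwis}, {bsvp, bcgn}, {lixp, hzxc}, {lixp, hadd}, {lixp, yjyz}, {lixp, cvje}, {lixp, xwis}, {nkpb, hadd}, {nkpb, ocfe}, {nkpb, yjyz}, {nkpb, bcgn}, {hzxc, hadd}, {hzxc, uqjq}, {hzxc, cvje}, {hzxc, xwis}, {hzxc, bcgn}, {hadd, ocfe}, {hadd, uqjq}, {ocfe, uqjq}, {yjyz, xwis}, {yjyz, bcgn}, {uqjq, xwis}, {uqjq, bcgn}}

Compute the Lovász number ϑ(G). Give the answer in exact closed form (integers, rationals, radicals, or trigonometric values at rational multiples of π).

sqrt(29)

Vertex hwbp has 14 neighbors: jvmm, etcc, dqhm, edep, bcqp, gsnn, lgyv, kdpu, wkvq, nkpb, hzxc, ocfe, cvje, bcgn.
deg(edep) = 14; N(edep) = {hwbp, etcc, dqhm, xvsf, nzra, gsnn, lgyv, sgfz, nrfr, lixp, nkpb, hzxc, hadd, xwis}.
N(xvsf) = {dqhm, edep, cmnu, lrwm, nzra, lgyv, kdpu, wkvq, nrfr, nkpb, hadd, yjyz, uqjq, cvje}, |N(xvsf)| = 14.
Vertex bcgn has 14 neighbors: jvmm, hwbp, qjlr, cmnu, bcqp, nzra, gsnn, lgyv, nrfr, bsvp, nkpb, hzxc, yjyz, uqjq.
Regular of degree 14 on 29 vertices: SR(29,14,6,7) — a Paley graph.
The 3 distinct eigenvalues: [14.0, 2.192582, -3.192582].
−29·(-sqrt(29)/2 - 1/2) / ((14)−(-sqrt(29)/2 - 1/2)) = sqrt(29) = ϑ(G).
ϑ(G) ≈ 5.385165.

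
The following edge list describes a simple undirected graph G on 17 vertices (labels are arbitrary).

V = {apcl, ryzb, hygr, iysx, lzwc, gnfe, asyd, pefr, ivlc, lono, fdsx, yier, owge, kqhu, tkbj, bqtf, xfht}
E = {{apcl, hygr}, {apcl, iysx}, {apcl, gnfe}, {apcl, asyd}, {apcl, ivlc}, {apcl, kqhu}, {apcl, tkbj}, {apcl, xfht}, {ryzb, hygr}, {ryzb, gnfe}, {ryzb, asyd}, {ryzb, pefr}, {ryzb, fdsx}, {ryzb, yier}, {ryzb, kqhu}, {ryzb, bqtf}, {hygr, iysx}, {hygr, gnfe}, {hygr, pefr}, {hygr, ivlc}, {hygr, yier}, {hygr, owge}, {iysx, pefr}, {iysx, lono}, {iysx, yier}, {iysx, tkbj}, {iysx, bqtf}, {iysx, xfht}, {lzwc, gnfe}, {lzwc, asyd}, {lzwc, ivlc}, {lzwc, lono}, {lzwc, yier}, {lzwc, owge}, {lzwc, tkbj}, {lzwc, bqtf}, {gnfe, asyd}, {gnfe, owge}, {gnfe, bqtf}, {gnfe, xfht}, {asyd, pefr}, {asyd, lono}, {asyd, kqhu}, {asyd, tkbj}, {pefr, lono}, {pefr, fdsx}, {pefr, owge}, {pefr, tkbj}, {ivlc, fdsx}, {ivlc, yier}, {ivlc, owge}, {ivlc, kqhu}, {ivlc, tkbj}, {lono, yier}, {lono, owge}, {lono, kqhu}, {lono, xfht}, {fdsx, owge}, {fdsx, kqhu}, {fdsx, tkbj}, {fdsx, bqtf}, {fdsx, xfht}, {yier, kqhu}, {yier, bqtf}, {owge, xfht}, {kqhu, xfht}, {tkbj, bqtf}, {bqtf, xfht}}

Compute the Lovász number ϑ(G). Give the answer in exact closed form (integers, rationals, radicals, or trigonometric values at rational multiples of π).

sqrt(17)

deg(fdsx) = 8; N(fdsx) = {ryzb, pefr, ivlc, owge, kqhu, tkbj, bqtf, xfht}.
deg(asyd) = 8; N(asyd) = {apcl, ryzb, lzwc, gnfe, pefr, lono, kqhu, tkbj}.
N(ryzb) = {hygr, gnfe, asyd, pefr, fdsx, yier, kqhu, bqtf}, |N(ryzb)| = 8.
Vertex bqtf has 8 neighbors: ryzb, iysx, lzwc, gnfe, fdsx, yier, tkbj, xfht.
8-regular, N=17; Paley(17): SR with (k,λ,μ)=(8,3,4).
A has 3 distinct eigenvalues ≈ [8.0, 1.56155, -2.56155].
With N=17: ϑ(G) = 17·(-(-sqrt(17)/2 - 1/2))/(8−(-sqrt(17)/2 - 1/2)) = sqrt(17).
≈ 4.12310563 (to 8 d.p.).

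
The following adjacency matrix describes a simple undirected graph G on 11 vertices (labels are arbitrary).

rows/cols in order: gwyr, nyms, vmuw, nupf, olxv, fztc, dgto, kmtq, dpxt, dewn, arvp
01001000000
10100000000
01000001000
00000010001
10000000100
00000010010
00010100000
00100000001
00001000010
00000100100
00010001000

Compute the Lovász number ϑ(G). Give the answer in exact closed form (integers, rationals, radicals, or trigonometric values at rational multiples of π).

N(nyms) = {gwyr, vmuw}, |N(nyms)| = 2.
N(vmuw) = {nyms, kmtq}, |N(vmuw)| = 2.
deg(arvp) = 2; N(arvp) = {nupf, kmtq}.
N(dpxt) = {olxv, dewn}, |N(dpxt)| = 2.
Every vertex has degree 2 (N=11); this is C_{11}, the 11-cycle.
spec(A) ≈ [2.0, 1.6825, 0.8308, -0.2846, -1.3097, -1.919] (distinct, 4 d.p.).
Lovász: ϑ = −11(-2*cos(pi/11))/(2+-(-1)*2*cos(pi/11)) = 11*cos(pi/11)/(cos(pi/11) + 1).
Numerically 5.386303.
Lovász sandwich 5 ≤ 11*cos(pi/11)/(cos(pi/11) + 1) ≤ 6: both strict.

11*cos(pi/11)/(cos(pi/11) + 1)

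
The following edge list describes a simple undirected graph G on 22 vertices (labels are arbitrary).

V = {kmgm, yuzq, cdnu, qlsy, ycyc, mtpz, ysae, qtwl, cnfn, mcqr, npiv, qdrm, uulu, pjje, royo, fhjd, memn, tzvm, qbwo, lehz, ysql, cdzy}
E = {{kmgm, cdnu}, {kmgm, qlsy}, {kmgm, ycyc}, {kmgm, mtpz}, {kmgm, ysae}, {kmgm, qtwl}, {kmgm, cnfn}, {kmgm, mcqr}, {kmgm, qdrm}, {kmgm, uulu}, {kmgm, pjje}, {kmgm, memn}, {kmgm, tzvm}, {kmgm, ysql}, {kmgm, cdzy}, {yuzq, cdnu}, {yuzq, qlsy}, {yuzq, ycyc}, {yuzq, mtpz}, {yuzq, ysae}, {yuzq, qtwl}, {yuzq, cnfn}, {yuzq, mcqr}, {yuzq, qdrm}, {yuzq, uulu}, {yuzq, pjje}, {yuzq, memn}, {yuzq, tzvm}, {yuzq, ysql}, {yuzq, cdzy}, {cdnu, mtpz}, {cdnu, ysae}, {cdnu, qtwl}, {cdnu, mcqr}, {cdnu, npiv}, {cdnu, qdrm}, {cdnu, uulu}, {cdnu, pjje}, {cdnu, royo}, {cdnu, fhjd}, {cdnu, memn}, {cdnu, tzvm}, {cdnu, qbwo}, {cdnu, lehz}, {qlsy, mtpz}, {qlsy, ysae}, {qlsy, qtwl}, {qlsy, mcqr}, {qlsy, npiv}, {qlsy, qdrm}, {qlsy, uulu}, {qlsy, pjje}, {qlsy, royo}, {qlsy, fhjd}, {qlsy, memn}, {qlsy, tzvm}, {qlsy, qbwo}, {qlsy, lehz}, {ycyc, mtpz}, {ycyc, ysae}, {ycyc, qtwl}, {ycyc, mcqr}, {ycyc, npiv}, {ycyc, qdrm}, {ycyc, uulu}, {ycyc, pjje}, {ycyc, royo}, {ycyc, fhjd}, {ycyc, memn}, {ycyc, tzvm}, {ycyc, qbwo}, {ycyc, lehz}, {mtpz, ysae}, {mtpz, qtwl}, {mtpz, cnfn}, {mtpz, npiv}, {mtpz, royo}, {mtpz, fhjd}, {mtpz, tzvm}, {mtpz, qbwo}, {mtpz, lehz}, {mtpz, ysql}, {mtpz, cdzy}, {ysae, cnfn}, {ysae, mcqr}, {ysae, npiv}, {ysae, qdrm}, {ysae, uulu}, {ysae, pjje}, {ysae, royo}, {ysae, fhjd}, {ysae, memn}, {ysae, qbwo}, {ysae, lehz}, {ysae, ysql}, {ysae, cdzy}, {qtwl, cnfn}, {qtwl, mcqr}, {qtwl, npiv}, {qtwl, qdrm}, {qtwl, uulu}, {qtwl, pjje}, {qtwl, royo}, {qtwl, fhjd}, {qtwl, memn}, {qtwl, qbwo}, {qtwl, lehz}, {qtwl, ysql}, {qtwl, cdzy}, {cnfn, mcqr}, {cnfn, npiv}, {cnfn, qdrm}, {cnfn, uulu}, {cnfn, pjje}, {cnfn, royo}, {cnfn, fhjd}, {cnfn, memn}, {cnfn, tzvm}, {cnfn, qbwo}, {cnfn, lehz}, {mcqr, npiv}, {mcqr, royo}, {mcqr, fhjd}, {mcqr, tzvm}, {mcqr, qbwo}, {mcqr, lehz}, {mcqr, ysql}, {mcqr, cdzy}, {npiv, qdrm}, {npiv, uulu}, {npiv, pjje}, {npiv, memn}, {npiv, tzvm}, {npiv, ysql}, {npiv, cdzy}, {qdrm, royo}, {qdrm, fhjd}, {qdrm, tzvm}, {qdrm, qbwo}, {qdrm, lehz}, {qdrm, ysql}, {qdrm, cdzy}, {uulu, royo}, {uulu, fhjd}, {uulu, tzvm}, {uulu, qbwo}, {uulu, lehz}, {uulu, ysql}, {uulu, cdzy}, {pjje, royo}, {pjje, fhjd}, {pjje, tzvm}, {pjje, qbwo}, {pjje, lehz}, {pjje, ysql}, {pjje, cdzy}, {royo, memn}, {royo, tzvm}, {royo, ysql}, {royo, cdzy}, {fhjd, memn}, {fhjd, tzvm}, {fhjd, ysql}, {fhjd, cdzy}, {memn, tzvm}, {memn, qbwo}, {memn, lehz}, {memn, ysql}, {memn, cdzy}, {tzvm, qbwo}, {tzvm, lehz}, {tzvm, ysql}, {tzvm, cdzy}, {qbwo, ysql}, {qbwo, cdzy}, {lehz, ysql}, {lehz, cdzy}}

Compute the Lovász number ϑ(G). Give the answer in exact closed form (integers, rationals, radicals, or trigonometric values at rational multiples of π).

deg(ysae) = 19; N(ysae) = {kmgm, yuzq, cdnu, qlsy, ycyc, mtpz, cnfn, mcqr, npiv, qdrm, uulu, pjje, royo, fhjd, memn, qbwo, lehz, ysql, cdzy}.
N(cdnu) = {kmgm, yuzq, mtpz, ysae, qtwl, mcqr, npiv, qdrm, uulu, pjje, royo, fhjd, memn, tzvm, qbwo, lehz}, |N(cdnu)| = 16.
Vertex mcqr has 16 neighbors: kmgm, yuzq, cdnu, qlsy, ycyc, ysae, qtwl, cnfn, npiv, royo, fhjd, tzvm, qbwo, lehz, ysql, cdzy.
Vertex cdzy has 16 neighbors: kmgm, yuzq, mtpz, ysae, qtwl, mcqr, npiv, qdrm, uulu, pjje, royo, fhjd, memn, tzvm, qbwo, lehz.
Complete multipartite on [7, 6, 6, 3]: sandwich collapses at ϑ=7.
Numerically 7.00000.
Lovász sandwich 7 ≤ 7 ≤ 7: collapsed.

7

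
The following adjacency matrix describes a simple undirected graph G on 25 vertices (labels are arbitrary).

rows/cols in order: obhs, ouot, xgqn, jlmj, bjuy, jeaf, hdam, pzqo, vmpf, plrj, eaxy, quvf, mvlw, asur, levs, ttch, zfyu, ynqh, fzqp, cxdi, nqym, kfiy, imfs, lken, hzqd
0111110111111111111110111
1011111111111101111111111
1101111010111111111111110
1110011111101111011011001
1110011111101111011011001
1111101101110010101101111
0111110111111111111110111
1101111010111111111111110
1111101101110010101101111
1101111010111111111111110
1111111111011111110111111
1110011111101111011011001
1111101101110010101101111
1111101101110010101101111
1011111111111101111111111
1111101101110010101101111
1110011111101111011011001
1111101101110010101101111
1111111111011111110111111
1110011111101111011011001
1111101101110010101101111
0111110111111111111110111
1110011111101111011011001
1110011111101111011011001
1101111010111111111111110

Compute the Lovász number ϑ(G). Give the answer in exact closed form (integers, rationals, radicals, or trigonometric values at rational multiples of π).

Vertex zfyu has 18 neighbors: obhs, ouot, xgqn, jeaf, hdam, pzqo, vmpf, plrj, eaxy, mvlw, asur, levs, ttch, ynqh, fzqp, nqym, kfiy, hzqd.
deg(quvf) = 18; N(quvf) = {obhs, ouot, xgqn, jeaf, hdam, pzqo, vmpf, plrj, eaxy, mvlw, asur, levs, ttch, ynqh, fzqp, nqym, kfiy, hzqd}.
N(vmpf) = {obhs, ouot, xgqn, jlmj, bjuy, hdam, pzqo, plrj, eaxy, quvf, levs, zfyu, fzqp, cxdi, kfiy, imfs, lken, hzqd}, |N(vmpf)| = 18.
Vertex imfs has 18 neighbors: obhs, ouot, xgqn, jeaf, hdam, pzqo, vmpf, plrj, eaxy, mvlw, asur, levs, ttch, ynqh, fzqp, nqym, kfiy, hzqd.
G = K_{7,7,4,3,2,2}: α = 7 = χ(Ḡ), so ϑ = 7.
= 7.0000000… (decimal).
Sandwich: α(G)=7 ≤ ϑ(G)=7 ≤ χ(Ḡ)=7 (collapsed).

7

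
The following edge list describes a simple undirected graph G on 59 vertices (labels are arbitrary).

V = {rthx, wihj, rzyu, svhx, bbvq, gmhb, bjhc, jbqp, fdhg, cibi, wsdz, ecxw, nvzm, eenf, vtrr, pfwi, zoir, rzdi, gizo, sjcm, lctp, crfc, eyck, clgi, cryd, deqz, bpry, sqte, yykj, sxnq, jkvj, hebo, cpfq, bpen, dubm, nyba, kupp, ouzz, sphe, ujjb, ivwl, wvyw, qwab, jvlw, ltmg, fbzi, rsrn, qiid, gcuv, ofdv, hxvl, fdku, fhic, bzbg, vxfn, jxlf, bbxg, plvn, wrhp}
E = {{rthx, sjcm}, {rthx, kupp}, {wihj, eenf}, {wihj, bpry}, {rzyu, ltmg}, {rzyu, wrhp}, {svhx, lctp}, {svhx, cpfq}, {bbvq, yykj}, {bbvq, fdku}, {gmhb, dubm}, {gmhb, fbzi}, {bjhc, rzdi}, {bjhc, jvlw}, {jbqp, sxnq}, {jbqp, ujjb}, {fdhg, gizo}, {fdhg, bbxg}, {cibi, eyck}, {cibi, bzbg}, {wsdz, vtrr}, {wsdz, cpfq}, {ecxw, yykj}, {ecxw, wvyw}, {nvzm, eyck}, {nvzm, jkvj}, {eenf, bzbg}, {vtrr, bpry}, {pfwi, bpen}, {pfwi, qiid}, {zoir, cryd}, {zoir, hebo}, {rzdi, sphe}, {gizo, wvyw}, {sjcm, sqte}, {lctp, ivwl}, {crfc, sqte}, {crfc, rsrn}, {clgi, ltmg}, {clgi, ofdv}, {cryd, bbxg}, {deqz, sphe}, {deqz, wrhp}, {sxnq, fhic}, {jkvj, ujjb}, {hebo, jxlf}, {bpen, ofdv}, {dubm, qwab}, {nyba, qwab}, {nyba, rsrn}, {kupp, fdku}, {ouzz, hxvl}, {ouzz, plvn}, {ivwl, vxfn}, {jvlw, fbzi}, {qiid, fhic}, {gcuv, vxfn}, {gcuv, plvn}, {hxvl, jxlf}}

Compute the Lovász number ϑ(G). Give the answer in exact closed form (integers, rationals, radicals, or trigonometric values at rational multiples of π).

59*cos(pi/59)/(cos(pi/59) + 1)

N(dubm) = {gmhb, qwab}, |N(dubm)| = 2.
Vertex vxfn has 2 neighbors: ivwl, gcuv.
N(rsrn) = {crfc, nyba}, |N(rsrn)| = 2.
Vertex vtrr has 2 neighbors: wsdz, bpry.
2-regular, N=59; the odd cycle C_{59}.
The 30 distinct eigenvalues: [2.0, 1.9887, 1.9548, 1.8988, 1.8213, 1.7231, 1.6054, 1.4695, 1.317, 1.1496, 0.9691, 0.7776, 0.5774, 0.3706, 0.1596, -0.0532, -0.2655, -0.4747, -0.6785, -0.8746, -1.0608, -1.235, -1.3953, -1.5397, -1.6666, -1.7747, -1.8627, -1.9295, -1.9745, -1.9972].
−59·(-2*cos(pi/59)) / ((2)−(-2*cos(pi/59))) = 59*cos(pi/59)/(cos(pi/59) + 1) = ϑ(G).
= 29.47907994… (decimal).
Sandwich: α(G)=29 ≤ ϑ(G)=59*cos(pi/59)/(cos(pi/59) + 1) ≤ χ(Ḡ)=30 (both strict).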